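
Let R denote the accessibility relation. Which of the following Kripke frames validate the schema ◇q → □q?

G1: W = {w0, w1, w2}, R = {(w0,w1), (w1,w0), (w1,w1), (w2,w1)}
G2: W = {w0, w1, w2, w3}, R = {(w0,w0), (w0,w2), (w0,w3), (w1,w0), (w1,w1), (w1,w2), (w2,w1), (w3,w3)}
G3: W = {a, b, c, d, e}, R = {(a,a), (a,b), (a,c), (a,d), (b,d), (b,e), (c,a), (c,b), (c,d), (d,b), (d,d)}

Frame correspondent (Sahlqvist): ∀x ∀y ∀z (Rxy ∧ Rxz → y = z) — i.e. partial functionality.
G1: fails — w1 sees both w0 and w1.
G2: fails — w0 sees both w0 and w2.
G3: fails — a sees both a and b.

none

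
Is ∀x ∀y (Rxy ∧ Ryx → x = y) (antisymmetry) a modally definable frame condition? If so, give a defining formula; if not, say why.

Not definable by any modal formula

Modal frame validity is preserved under surjective bounded morphisms.
The 4-cycle (worlds 0,1,2,3 with 0→1→2→3→0) is antisymmetric. Sending even-indexed worlds to a and odd-indexed worlds to b is a surjective bounded morphism onto the two-world frame with a↔b, which is not antisymmetric.
So the class is not modally definable.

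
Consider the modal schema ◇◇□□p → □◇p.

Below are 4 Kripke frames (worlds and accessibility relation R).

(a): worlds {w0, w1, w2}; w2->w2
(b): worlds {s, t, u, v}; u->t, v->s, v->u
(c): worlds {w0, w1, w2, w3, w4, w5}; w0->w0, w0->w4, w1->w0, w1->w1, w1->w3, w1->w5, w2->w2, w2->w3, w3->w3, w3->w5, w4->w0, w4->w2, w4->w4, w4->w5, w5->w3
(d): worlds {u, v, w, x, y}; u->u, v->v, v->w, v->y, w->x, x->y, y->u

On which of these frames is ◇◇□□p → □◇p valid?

This is the axiom for a generalized confluence (Geach) condition; its first-order frame correspondent is ∀x ∀y ∀z ((xR²y ∧ xRz) → ∃w (yR²w ∧ zRw)).
(a): satisfies the condition.
(b): fails — vR²t, vRs but no w with tR²w and sRw.
(c): fails — w0R²w2, w0Rw0 but no w with w2R²w and w0Rw.
(d): fails — vR²u, vRv but no t with uR²t and vRt.
Valid on: (a).

(a)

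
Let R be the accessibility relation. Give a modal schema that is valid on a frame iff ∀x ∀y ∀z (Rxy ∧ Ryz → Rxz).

A defining formula is □p → □□p (the 4 axiom).
Suppose □p→□□p is valid. Take Rxy, Ryz and set V(p)={w : Rxw}. Then □p at x, so □□p at x, so □p at y, so p at z, i.e. Rxz.

□p → □□p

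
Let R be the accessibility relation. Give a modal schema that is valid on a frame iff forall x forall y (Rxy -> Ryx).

A defining formula is r → □◇r (the B axiom).
Suppose r→□◇r is valid. Take Rxy and set V(r)={x}. Then r at x, so □◇r at x, so ◇r at y, so some z with Ryz has r; z=x, i.e. Ryx.

r → □◇r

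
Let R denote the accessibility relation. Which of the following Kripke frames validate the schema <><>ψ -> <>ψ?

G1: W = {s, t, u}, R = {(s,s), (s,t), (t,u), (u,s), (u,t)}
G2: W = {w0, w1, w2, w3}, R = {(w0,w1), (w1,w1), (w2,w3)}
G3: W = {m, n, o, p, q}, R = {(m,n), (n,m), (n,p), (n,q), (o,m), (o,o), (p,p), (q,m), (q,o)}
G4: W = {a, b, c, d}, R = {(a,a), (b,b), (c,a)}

G2, G4

Frame correspondent (Sahlqvist): forall x forall y forall z (Rxy & Ryz -> Rxz) — i.e. transitivity.
G1: fails — Rut and Rtu but not Ruu.
G2: holds.
G3: fails — Rom and Rmn but not Ron.
G4: holds.
Valid on: G2, G4.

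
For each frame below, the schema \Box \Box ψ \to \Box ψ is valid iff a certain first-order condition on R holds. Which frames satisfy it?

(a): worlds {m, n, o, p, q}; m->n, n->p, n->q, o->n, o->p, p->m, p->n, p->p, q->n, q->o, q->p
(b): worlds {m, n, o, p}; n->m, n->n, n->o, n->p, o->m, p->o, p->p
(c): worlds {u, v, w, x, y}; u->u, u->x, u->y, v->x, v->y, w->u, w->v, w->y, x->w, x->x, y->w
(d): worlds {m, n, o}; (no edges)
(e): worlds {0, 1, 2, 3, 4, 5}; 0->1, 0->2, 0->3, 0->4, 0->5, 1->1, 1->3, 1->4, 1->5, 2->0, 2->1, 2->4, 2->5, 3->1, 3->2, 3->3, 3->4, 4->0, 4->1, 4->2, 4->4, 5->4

(d), (e)

This is the axiom for density; its first-order frame correspondent is \forall x \forall y (Rxy \to \exists z (Rxz \wedge Rzy)).
(a): fails — Rnq but no z with Rnz and Rzq.
(b): fails — Rom but no z with Roz and Rzm.
(c): fails — Ryw but no z with Ryz and Rzw.
(d): holds.
(e): holds.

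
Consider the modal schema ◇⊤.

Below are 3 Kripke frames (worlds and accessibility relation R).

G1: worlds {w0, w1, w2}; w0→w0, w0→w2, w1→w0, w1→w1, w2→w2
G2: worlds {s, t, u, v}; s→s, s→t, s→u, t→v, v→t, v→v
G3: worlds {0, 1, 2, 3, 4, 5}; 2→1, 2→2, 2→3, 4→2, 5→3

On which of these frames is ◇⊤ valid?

This is the axiom for seriality; its first-order frame correspondent is ∀x ∃y Rxy.
G1: satisfies the condition.
G2: fails — world u has no successor.
G3: fails — world 0 has no successor.
Valid on: G1.

G1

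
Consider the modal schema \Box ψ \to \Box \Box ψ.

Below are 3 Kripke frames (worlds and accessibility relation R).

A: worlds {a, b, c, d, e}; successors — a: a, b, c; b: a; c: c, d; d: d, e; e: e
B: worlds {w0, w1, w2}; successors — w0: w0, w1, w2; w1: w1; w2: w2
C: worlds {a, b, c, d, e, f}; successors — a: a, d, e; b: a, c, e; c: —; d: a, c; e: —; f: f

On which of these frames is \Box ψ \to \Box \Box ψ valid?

B

The schema corresponds to transitivity: \forall x \forall y \forall z (Rxy \wedge Ryz \to Rxz).
A: fails — Rcd and Rde but not Rce.
B: condition met.
C: fails — Rba and Rad but not Rbd.
Valid on: B.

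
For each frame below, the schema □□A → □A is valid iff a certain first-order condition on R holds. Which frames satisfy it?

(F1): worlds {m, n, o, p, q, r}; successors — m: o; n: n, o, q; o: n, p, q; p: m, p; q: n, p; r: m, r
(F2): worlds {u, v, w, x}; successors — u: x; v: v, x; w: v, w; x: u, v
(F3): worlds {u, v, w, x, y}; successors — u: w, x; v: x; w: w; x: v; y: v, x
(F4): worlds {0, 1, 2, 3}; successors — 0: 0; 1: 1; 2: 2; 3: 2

(F4)

The schema corresponds to density: ∀x ∀y (Rxy → ∃z (Rxz ∧ Rzy)).
(F1): fails — Rmo but no z with Rmz and Rzo.
(F2): fails — Rxu but no z with Rxz and Rzu.
(F3): fails — Rvx but no z with Rvz and Rzx.
(F4): ✓.
Valid on: (F4).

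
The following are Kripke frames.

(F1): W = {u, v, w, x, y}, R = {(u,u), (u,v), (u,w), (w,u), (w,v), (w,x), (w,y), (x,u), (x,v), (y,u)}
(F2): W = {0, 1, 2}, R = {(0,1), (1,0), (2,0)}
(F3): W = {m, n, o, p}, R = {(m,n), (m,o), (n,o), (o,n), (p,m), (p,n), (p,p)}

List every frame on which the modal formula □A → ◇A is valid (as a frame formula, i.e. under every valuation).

(F2), (F3)

This is the axiom for seriality; its first-order frame correspondent is ∀x ∃y Rxy.
(F1): fails — world v has no successor.
(F2): holds.
(F3): holds.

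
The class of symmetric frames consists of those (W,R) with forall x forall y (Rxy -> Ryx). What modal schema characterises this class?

The condition is symmetry. The B schema ψ → □◇ψ defines it.

ψ → □◇ψ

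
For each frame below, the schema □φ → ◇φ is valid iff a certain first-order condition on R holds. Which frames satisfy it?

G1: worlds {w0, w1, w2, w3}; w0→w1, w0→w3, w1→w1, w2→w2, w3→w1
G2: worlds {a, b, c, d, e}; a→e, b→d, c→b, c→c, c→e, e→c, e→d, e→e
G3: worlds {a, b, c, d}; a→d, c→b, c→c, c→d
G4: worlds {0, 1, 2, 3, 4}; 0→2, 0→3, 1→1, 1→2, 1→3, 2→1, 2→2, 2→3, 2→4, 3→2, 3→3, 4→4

G1, G4

The schema corresponds to seriality: ∀x ∃y Rxy.
G1: holds.
G2: fails — world d has no successor.
G3: fails — world b has no successor.
G4: holds.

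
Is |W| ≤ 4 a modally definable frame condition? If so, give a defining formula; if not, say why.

If a class were modally definable it would be closed under disjoint unions (Goldblatt–Thomason).
Any modal formula valid on each of 5 disjoint one-world frames is valid on their disjoint union (validity is preserved under disjoint unions). Each one-world frame has |W|=1≤4, but the union has |W|=5.
So no modal formula (or set of formulas) defines exactly the |W|≤4 frames.

Not modally definable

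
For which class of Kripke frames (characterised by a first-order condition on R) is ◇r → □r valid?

partial functionality

Suppose ◇r→□r is valid. Take Rxy, Rxz and set V(r)={y}. Then ◇r at x, so □r at x, so r at z, i.e. z=y.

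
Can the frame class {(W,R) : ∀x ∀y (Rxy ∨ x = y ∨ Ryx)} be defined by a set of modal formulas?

Any modally definable frame class is closed under disjoint unions.
Take 4 disjoint single-world reflexive frames: each is trivially connected, but their disjoint union has 4 worlds with no edge between distinct components, so it is not connected.
So no modal formula (or set of formulas) defines exactly the connected frames.

Not definable by any modal formula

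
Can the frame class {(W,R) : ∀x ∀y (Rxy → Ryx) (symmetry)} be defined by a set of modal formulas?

Yes: it is symmetry, defined by the B schema r → □◇r.
Suppose r→□◇r is valid. Take Rxy and set V(r)={x}. Then r at x, so □◇r at x, so ◇r at y, so some z with Ryz has r; z=x, i.e. Ryx.

Yes, by r → □◇r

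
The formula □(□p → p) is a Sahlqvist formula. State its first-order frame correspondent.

This is the T□ axiom.
Its frame correspondent is shift-reflexivity — ∀x ∀y (Rxy → Ryy).

shift-reflexivity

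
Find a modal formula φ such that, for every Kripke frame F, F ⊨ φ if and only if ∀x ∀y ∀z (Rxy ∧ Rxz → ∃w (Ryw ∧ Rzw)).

This is convergence; the standard corresponding axiom is .2: ◇□ψ → □◇ψ.
Suppose ◇□ψ→□◇ψ is valid. Take Rxy, Rxz and set V(ψ)={w : Ryw}. Then □ψ at y so ◇□ψ at x, so □◇ψ at x, so ◇ψ at z, giving w with Rzw and Ryw.

◇□ψ → □◇ψ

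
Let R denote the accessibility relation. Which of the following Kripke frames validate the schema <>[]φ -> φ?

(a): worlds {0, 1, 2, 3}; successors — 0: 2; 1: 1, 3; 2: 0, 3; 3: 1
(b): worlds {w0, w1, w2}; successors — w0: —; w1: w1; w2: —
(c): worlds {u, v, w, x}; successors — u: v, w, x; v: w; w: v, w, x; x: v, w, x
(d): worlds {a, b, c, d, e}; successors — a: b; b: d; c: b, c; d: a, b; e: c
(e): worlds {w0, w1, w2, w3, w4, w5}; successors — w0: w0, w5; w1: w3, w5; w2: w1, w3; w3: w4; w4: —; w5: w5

Frame correspondent (Sahlqvist): forall x forall y (xRy -> exists w (yRw & x = w)) — i.e. a generalized confluence (Geach) condition.
(a): fails — 2R3 but no w with 3Rw and 2=w.
(b): ✓.
(c): fails — uRv but no t with vRt and u=t.
(d): fails — aRb but no w with bRw and a=w.
(e): fails — w0Rw5 but no w with w5Rw and w0=w.

(b)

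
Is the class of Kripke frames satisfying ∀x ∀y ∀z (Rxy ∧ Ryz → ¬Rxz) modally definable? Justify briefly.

No — not modally definable

Modal frame validity is preserved under surjective bounded morphisms.
The 3-cycle (worlds w0,w1,w2 with w0→w1→w2→w0) is intransitive. Mapping every world to a single reflexive point • is a surjective bounded morphism; the reflexive point is not intransitive (R••∧R•• but R••).
So the class is not modally definable.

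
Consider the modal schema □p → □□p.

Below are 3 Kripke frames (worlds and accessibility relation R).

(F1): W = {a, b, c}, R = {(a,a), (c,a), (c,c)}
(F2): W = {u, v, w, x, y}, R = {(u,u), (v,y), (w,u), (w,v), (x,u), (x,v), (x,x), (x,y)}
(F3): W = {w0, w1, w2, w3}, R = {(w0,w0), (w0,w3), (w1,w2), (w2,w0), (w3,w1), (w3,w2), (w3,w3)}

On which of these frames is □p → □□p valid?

This is the axiom for transitivity; its first-order frame correspondent is ∀x ∀y ∀z (Rxy ∧ Ryz → Rxz).
(F1): satisfies the condition.
(F2): fails — Rwv and Rvy but not Rwy.
(F3): fails — Rw1w2 and Rw2w0 but not Rw1w0.
Valid on: (F1).

(F1)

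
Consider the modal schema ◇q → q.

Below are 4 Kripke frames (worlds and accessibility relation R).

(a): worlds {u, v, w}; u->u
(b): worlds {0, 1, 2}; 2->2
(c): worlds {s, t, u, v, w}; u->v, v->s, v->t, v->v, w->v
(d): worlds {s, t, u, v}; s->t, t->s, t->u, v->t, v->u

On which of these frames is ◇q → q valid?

This is the axiom for a generalized confluence (Geach) condition; its first-order frame correspondent is ∀x ∀y (xRy → ∃w (y = w ∧ x = w)).
(a): condition met.
(b): condition met.
(c): fails — uRv but v ≠ u.
(d): fails — sRt but t ≠ s.
Valid on: (a), (b).

(a), (b)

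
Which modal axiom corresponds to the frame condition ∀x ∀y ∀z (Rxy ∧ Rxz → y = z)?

The condition is partial functionality. The CD schema ◇p → □p defines it.

◇p → □p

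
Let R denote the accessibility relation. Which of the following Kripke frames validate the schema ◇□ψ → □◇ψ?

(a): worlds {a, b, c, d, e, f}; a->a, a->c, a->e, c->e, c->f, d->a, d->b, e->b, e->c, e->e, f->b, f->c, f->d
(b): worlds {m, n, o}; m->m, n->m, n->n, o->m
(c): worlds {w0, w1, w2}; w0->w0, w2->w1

(b)

This is the axiom for convergence; its first-order frame correspondent is ∀x ∀y ∀z (Rxy ∧ Rxz → ∃w (Ryw ∧ Rzw)).
(a): fails — Rdb and Rdb but b and b have no common successor.
(b): holds.
(c): fails — Rw2w1 and Rw2w1 but w1 and w1 have no common successor.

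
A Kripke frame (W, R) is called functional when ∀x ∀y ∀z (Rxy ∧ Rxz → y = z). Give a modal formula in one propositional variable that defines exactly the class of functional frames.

A defining formula is ◇s → □s (the CD axiom).
Suppose ◇s→□s is valid. Take Rxy, Rxz and set V(s)={y}. Then ◇s at x, so □s at x, so s at z, i.e. z=y.

◇s → □s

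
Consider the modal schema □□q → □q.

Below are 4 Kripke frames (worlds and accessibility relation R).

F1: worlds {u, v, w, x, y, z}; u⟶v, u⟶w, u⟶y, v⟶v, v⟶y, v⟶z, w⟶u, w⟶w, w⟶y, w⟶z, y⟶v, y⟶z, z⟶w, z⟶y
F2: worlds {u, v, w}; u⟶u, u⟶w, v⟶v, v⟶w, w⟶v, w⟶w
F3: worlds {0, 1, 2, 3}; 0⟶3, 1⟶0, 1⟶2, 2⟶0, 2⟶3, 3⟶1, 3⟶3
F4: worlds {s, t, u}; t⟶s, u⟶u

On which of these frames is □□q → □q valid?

Frame correspondent (Sahlqvist): ∀x ∀y (Rxy → ∃z (Rxz ∧ Rzy)) — i.e. density.
F1: satisfies the condition.
F2: satisfies the condition.
F3: fails — R12 but no z with R1z and Rz2.
F4: fails — Rts but no z with Rtz and Rzs.
Valid on: F1, F2.

F1, F2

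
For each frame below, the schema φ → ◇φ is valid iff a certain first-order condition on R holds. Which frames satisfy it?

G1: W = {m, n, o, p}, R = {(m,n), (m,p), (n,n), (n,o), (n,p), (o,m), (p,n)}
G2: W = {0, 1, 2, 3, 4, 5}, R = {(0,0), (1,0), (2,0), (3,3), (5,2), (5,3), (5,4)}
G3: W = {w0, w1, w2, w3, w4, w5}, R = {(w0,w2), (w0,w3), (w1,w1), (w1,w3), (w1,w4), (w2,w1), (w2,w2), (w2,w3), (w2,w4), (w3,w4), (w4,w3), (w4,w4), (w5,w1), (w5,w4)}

The schema corresponds to a generalized confluence (Geach) condition: ∀x ∃w (x = w ∧ xRw).
G1: fails — at m but no w with m=w and mRw.
G2: fails — at 1 but no w with 1=w and 1Rw.
G3: fails — at w0 but no w with w0=w and w0Rw.

none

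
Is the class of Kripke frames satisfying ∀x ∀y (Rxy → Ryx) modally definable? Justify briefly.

This is a Sahlqvist condition; the B axiom p → □◇p defines it.
Suppose p→□◇p is valid. Take Rxy and set V(p)={x}. Then p at x, so □◇p at x, so ◇p at y, so some z with Ryz has p; z=x, i.e. Ryx.

Yes — defined by p → □◇p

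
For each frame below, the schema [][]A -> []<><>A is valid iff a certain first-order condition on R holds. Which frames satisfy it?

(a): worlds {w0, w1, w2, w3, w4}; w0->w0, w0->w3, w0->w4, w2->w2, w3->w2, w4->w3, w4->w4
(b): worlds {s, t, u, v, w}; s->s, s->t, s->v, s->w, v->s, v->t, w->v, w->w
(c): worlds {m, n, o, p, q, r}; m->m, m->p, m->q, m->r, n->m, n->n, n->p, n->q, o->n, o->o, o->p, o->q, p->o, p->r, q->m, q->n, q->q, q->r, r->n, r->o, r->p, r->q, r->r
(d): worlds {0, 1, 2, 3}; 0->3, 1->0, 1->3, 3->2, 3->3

(a), (c)

Frame correspondent (Sahlqvist): forall x forall z (xRz -> exists w (x R^2 w & z R^2 w)) — i.e. a generalized confluence (Geach) condition.
(a): condition met.
(b): fails — sRt but no w* with sR²w* and tR²w*.
(c): condition met.
(d): fails — 3R2 but no w with 3R²w and 2R²w.
Valid on: (a), (c).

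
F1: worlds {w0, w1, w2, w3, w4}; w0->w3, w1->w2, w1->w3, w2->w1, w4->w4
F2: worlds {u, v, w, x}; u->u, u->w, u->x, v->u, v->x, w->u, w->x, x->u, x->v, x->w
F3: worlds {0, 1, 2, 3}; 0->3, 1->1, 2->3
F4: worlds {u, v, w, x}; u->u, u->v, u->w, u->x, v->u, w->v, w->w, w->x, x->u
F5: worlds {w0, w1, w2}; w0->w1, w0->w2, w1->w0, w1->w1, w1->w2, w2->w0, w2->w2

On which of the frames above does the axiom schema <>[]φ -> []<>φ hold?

This is the axiom for convergence; its first-order frame correspondent is forall x forall y forall z (Rxy & Rxz -> exists w (Ryw & Rzw)).
F1: fails — Rw0w3 and Rw0w3 but w3 and w3 have no common successor.
F2: holds.
F3: fails — R03 and R03 but 3 and 3 have no common successor.
F4: fails — Ruv and Ruw but v and w have no common successor.
F5: holds.

F2, F5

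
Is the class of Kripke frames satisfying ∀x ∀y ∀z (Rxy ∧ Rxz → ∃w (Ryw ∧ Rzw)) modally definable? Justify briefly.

This is a Sahlqvist condition; the .2 axiom ◇□q → □◇q defines it.
Suppose ◇□q→□◇q is valid. Take Rxy, Rxz and set V(q)={w : Ryw}. Then □q at y so ◇□q at x, so □◇q at x, so ◇q at z, giving w with Rzw and Ryw.

Yes, by ◇□q → □◇q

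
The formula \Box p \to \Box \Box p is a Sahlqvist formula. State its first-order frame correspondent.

Suppose □p→□□p is valid. Take Rxy, Ryz and set V(p)={w : Rxw}. Then □p at x, so □□p at x, so □p at y, so p at z, i.e. Rxz.

transitivity: \forall x \forall y \forall z (Rxy \wedge Ryz \to Rxz)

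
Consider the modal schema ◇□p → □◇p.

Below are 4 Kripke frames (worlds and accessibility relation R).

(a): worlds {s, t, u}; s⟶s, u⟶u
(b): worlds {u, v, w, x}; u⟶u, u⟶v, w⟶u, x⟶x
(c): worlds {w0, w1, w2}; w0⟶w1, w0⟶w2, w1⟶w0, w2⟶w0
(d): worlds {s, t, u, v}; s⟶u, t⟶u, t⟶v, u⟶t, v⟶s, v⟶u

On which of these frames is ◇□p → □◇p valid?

(a), (c)

This is the axiom for convergence; its first-order frame correspondent is ∀x ∀y ∀z (Rxy ∧ Rxz → ∃w (Ryw ∧ Rzw)).
(a): satisfies the condition.
(b): fails — Ruv and Ruv but v and v have no common successor.
(c): satisfies the condition.
(d): fails — Rtv and Rtu but v and u have no common successor.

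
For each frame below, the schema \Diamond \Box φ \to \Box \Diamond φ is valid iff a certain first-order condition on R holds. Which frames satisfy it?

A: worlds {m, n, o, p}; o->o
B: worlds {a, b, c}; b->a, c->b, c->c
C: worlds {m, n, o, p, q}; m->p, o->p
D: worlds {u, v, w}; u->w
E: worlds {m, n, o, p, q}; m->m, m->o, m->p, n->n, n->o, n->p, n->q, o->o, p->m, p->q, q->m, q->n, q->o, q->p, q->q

A

Frame correspondent (Sahlqvist): \forall x \forall y \forall z (Rxy \wedge Rxz \to \exists w (Ryw \wedge Rzw)) — i.e. convergence.
A: ✓.
B: fails — Rba and Rba but a and a have no common successor.
C: fails — Rmp and Rmp but p and p have no common successor.
D: fails — Ruw and Ruw but w and w have no common successor.
E: fails — Rmo and Rmp but o and p have no common successor.
Valid on: A.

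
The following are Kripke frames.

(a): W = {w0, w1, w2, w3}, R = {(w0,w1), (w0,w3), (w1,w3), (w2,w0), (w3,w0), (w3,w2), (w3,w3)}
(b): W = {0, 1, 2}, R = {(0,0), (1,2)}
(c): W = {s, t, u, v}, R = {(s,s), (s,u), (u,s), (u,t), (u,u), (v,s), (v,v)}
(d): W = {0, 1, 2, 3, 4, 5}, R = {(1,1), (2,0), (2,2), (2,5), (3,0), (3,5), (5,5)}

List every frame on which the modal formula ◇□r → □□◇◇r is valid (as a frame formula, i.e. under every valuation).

(b)

The schema corresponds to a generalized confluence (Geach) condition: ∀x ∀y ∀z ((xRy ∧ xR²z) → ∃w (yRw ∧ zR²w)).
(a): fails — w3Rw2, w3R²w2 but no w with w2Rw and w2R²w.
(b): holds.
(c): fails — sRs, sR²t but no w with sRw and tR²w.
(d): fails — 2R0, 2R²0 but no w with 0Rw and 0R²w.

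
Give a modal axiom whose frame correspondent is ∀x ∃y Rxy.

□p → ◇p

The condition is seriality. The D schema □p → ◇p defines it.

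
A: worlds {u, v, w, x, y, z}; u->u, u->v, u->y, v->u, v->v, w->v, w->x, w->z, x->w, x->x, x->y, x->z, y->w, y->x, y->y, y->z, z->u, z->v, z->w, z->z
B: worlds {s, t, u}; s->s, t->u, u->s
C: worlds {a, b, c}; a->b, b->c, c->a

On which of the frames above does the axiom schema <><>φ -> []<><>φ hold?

B

Frame correspondent (Sahlqvist): forall x forall y forall z ((x R^2 y & xRz) -> exists w (y = w & z R^2 w)) — i.e. a generalized confluence (Geach) condition.
A: fails — uR²w, uRv but no t with w=t and vR²t.
B: satisfies the condition.
C: fails — aR²c, aRb but no w with c=w and bR²w.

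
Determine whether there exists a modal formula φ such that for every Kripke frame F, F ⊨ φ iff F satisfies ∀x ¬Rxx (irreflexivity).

Not definable by any modal formula

Modal frame validity is preserved under surjective bounded morphisms.
The 2-cycle (worlds a,b with a→b→a) is irreflexive, and the map sending every world to a single reflexive point • is a surjective bounded morphism (forth: every edge maps to (•,•); back: every world has a successor). So any modal formula valid on the 2-cycle is also valid on the reflexive point, which is not irreflexive.
So the class is not modally definable.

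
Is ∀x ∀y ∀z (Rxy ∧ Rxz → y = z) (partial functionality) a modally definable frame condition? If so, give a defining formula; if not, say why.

Yes: it is partial functionality, defined by the CD schema ◇p → □p.

Definable; ◇p → □p defines it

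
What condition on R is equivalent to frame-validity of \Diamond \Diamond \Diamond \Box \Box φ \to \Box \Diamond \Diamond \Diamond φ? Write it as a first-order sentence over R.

This is a Sahlqvist (Geach-type) schema ◇^3□^2φ → □^1◇^3φ.
Minimal-valuation argument: fix x; take any y with xR^3y and any z with xR^1z. Set V(φ) to the set of worlds R-reachable from y in exactly 2 steps. Then □^2φ holds at y, so the antecedent holds at x; validity forces ◇^3φ at z, giving a w with zR^3w and yR^2w.
First-order correspondent: \forall x \forall y \forall z ((x R^3 y \wedge xRz) \to \exists w (y R^2 w \wedge z R^3 w)).

\forall x \forall y \forall z ((x R^3 y \wedge xRz) \to \exists w (y R^2 w \wedge z R^3 w))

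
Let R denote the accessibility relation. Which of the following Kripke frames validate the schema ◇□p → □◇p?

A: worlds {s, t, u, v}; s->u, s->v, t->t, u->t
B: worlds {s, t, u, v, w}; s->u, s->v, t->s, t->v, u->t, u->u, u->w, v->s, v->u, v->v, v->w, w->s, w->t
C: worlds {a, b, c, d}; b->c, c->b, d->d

C

The schema corresponds to convergence: ∀x ∀y ∀z (Rxy ∧ Rxz → ∃w (Ryw ∧ Rzw)).
A: fails — Rsu and Rsv but u and v have no common successor.
B: fails — Rut and Ruu but t and u have no common successor.
C: satisfies the condition.
Valid on: C.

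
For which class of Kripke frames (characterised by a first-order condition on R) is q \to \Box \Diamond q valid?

Symmetry

Suppose q→□◇q is valid. Take Rxy and set V(q)={x}. Then q at x, so □◇q at x, so ◇q at y, so some z with Ryz has q; z=x, i.e. Ryx.
Conversely, on a frame with symmetry the schema holds at every world under every valuation.
So the correspondent is symmetry.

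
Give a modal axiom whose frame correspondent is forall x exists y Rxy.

This is seriality; the standard corresponding axiom is D: □p → ◇p.
Suppose □p→◇p is valid. At any x set V(p)=W. Then □p at x, so ◇p at x, so x has a successor.

□p → ◇p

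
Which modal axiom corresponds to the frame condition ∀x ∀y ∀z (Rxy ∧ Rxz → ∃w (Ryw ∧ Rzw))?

The condition is convergence. The .2 schema ◇□r → □◇r defines it.
Suppose ◇□r→□◇r is valid. Take Rxy, Rxz and set V(r)={w : Ryw}. Then □r at y so ◇□r at x, so □◇r at x, so ◇r at z, giving w with Rzw and Ryw.

◇□r → □◇r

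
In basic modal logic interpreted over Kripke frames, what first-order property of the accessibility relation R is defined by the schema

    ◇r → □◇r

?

The Euclidean property

Suppose ◇r→□◇r is valid. Take Rxy, Rxz and set V(r)={y}. Then ◇r at x, so □◇r at x, so ◇r at z, so some w with Rzw has r; w=y, i.e. Rzy. By symmetry of the argument, Ryz.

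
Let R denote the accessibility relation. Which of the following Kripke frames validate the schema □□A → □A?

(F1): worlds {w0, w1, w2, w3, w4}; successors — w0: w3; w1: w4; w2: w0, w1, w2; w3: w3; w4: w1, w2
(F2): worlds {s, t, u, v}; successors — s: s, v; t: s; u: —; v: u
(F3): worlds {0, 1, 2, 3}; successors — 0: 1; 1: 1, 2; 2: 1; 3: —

(F3)

The schema corresponds to density: ∀x ∀y (Rxy → ∃z (Rxz ∧ Rzy)).
(F1): fails — Rw1w4 but no z with Rw1z and Rzw4.
(F2): fails — Rvu but no z with Rvz and Rzu.
(F3): ✓.
Valid on: (F3).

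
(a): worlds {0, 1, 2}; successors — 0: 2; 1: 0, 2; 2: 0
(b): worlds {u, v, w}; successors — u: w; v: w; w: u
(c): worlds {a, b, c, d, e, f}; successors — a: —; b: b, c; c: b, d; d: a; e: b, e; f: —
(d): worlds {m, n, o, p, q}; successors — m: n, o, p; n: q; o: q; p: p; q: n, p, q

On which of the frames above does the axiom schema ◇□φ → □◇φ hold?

(b)

The schema corresponds to convergence: ∀x ∀y ∀z (Rxy ∧ Rxz → ∃w (Ryw ∧ Rzw)).
(a): fails — R12 and R10 but 2 and 0 have no common successor.
(b): condition met.
(c): fails — Rcd and Rcb but d and b have no common successor.
(d): fails — Rmo and Rmp but o and p have no common successor.
Valid on: (b).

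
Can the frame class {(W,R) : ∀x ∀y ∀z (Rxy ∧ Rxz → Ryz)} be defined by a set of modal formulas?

Definable; ◇q → □◇q defines it

This is a Sahlqvist condition; the 5 axiom ◇q → □◇q defines it.
Suppose ◇q→□◇q is valid. Take Rxy, Rxz and set V(q)={y}. Then ◇q at x, so □◇q at x, so ◇q at z, so some w with Rzw has q; w=y, i.e. Rzy. By symmetry of the argument, Ryz.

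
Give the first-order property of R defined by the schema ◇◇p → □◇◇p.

This is a Sahlqvist (Geach-type) schema ◇^2□^0p → □^1◇^2p.
Minimal-valuation argument: fix x; take any y with xR^2y and any z with xR^1z. Set V(p) to the set of worlds R-reachable from y in exactly 0 steps. Then □^0p holds at y, so the antecedent holds at x; validity forces ◇^2p at z, giving a w with zR^2w and yR^0w.
First-order correspondent: ∀x ∀y ∀z ((xR²y ∧ xRz) → ∃w (y = w ∧ zR²w)).

∀x ∀y ∀z ((xR²y ∧ xRz) → ∃w (y = w ∧ zR²w))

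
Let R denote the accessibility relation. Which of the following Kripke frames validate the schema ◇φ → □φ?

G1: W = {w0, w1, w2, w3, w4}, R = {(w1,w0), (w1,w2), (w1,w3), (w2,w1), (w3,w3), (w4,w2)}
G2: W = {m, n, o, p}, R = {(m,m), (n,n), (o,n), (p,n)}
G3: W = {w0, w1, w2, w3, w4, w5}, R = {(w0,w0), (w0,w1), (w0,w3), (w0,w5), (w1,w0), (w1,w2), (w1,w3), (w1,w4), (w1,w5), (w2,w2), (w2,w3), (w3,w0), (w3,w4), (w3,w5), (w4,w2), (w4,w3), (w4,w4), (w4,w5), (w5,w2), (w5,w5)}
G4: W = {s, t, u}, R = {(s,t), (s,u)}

G2

This is the axiom for partial functionality; its first-order frame correspondent is ∀x ∀y ∀z (Rxy ∧ Rxz → y = z).
G1: fails — w1 sees both w0 and w2.
G2: satisfies the condition.
G3: fails — w0 sees both w0 and w1.
G4: fails — s sees both t and u.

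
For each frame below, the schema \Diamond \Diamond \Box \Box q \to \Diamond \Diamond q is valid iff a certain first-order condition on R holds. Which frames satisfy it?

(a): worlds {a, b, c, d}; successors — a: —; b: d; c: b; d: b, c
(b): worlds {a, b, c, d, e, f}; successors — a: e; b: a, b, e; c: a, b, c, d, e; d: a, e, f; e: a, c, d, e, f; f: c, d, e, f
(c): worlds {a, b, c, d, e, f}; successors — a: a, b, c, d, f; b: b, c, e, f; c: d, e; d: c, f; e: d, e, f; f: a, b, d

(b), (c)

This is the axiom for a generalized confluence (Geach) condition; its first-order frame correspondent is \forall x \forall y (x R^2 y \to \exists w (y R^2 w \wedge x R^2 w)).
(a): fails — bR²c but no w with cR²w and bR²w.
(b): ✓.
(c): ✓.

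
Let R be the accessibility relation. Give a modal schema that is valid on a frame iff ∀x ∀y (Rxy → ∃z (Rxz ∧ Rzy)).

□□p → □p

The condition is density. The C4 schema □□p → □p defines it.
Suppose □□p→□p is valid. Take Rxy and set V(p)={w : xR²w}. Then □□p at x, so □p at x, so p at y, i.e. ∃z(Rxz∧Rzy).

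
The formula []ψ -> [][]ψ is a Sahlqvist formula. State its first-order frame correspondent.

Transitivity

This is the 4 axiom.
Its frame correspondent is transitivity — forall x forall y forall z (Rxy & Ryz -> Rxz).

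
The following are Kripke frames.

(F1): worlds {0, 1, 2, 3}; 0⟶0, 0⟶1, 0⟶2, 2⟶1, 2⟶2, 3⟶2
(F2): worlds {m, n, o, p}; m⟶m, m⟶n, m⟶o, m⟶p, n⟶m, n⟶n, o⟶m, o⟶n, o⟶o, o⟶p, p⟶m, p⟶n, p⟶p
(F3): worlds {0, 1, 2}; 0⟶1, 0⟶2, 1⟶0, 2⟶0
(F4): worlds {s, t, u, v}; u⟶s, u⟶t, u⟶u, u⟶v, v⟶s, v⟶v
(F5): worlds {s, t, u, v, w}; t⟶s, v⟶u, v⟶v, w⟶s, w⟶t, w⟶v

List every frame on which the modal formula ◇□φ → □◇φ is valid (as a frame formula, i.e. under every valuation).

Frame correspondent (Sahlqvist): ∀x ∀y ∀z (Rxy ∧ Rxz → ∃w (Ryw ∧ Rzw)) — i.e. convergence.
(F1): fails — R00 and R01 but 0 and 1 have no common successor.
(F2): condition met.
(F3): condition met.
(F4): fails — Ruv and Rut but v and t have no common successor.
(F5): fails — Rts and Rts but s and s have no common successor.

(F2), (F3)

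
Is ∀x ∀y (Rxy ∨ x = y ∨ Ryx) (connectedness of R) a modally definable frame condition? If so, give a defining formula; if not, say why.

No — not modally definable

If a class were modally definable it would be closed under disjoint unions (Goldblatt–Thomason).
Take 2 disjoint single-world reflexive frames: each is trivially connected, but their disjoint union has 2 worlds with no edge between distinct components, so it is not connected.
Hence connectedness of R is not modally definable.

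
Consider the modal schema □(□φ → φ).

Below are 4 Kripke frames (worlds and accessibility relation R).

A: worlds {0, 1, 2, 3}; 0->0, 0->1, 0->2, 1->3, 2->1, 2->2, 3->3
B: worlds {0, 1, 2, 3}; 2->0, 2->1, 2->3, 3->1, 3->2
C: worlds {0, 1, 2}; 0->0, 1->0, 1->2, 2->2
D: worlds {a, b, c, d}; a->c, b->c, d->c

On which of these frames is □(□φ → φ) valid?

This is the axiom for shift-reflexivity; its first-order frame correspondent is ∀x ∀y (Rxy → Ryy).
A: fails — R01 but not R11.
B: fails — R32 but not R22.
C: satisfies the condition.
D: fails — Rac but not Rcc.

C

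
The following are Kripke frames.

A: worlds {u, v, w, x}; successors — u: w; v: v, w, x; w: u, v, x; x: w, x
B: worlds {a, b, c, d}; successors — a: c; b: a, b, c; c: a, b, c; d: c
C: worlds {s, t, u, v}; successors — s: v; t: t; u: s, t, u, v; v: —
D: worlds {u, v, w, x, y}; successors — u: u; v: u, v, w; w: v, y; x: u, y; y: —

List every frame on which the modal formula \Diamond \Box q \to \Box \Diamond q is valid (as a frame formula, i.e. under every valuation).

Frame correspondent (Sahlqvist): \forall x \forall y \forall z (Rxy \wedge Rxz \to \exists w (Ryw \wedge Rzw)) — i.e. convergence.
A: ✓.
B: ✓.
C: fails — Rsv and Rsv but v and v have no common successor.
D: fails — Rvw and Rvu but w and u have no common successor.

A, B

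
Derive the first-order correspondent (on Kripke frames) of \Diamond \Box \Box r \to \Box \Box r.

This is a Sahlqvist (Geach-type) schema ◇^1□^2r → □^2◇^0r.
Minimal-valuation argument: fix x; take any y with xR^1y and any z with xR^2z. Set V(r) to the set of worlds R-reachable from y in exactly 2 steps. Then □^2r holds at y, so the antecedent holds at x; validity forces ◇^0r at z, giving a w with zR^0w and yR^2w.
First-order correspondent: \forall x \forall y \forall z ((xRy \wedge x R^2 z) \to \exists w (y R^2 w \wedge z = w)).

\forall x \forall y \forall z ((xRy \wedge x R^2 z) \to \exists w (y R^2 w \wedge z = w))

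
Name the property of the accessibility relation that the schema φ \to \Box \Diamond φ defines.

symmetry: \forall x \forall y (Rxy \to Ryx)

This is the B axiom.
Its frame correspondent is symmetry — \forall x \forall y (Rxy \to Ryx).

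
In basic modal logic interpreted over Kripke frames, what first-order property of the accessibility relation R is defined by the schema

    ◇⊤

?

This schema is equivalent to the D axiom □r → ◇r.
Its frame correspondent is seriality — ∀x ∃y Rxy.

Seriality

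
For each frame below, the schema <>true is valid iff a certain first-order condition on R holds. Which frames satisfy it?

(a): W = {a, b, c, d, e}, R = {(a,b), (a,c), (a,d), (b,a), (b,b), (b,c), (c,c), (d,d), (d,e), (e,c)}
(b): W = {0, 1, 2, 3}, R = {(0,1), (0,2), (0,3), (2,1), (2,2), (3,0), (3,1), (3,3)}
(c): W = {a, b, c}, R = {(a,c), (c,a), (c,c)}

Frame correspondent (Sahlqvist): forall x exists y Rxy — i.e. seriality.
(a): holds.
(b): fails — world 1 has no successor.
(c): fails — world b has no successor.

(a)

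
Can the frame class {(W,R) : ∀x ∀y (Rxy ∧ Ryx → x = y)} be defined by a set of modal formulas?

No

If a class were modally definable it would be closed under surjective bounded morphisms (Goldblatt–Thomason).
The 6-cycle (worlds a,b,c,d,e,f with a→b→c→d→e→f→a) is antisymmetric. Sending even-indexed worlds to • and odd-indexed worlds to ∘ is a surjective bounded morphism onto the two-world frame with •↔∘, which is not antisymmetric.
So no modal formula (or set of formulas) defines exactly the antisymmetric frames.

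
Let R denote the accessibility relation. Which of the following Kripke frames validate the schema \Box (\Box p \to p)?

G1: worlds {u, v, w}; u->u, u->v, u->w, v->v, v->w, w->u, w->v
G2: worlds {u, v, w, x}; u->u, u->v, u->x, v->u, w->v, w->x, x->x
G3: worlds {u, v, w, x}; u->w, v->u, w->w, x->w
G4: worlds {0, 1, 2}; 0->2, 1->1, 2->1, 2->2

Frame correspondent (Sahlqvist): \forall x \forall y (Rxy \to Ryy) — i.e. shift-reflexivity.
G1: fails — Ruw but not Rww.
G2: fails — Ruv but not Rvv.
G3: fails — Rvu but not Ruu.
G4: ✓.
Valid on: G4.

G4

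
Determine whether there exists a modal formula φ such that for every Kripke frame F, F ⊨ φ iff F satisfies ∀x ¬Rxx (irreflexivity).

No

Any modally definable frame class is closed under surjective bounded morphisms.
The 2-cycle (worlds a,b with a→b→a) is irreflexive, and the map sending every world to a single reflexive point • is a surjective bounded morphism (forth: every edge maps to (•,•); back: every world has a successor). So any modal formula valid on the 2-cycle is also valid on the reflexive point, which is not irreflexive.
So the class is not modally definable.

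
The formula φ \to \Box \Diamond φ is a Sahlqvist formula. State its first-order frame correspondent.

Symmetry

Suppose φ→□◇φ is valid. Take Rxy and set V(φ)={x}. Then φ at x, so □◇φ at x, so ◇φ at y, so some z with Ryz has φ; z=x, i.e. Ryx.
The converse is a direct semantic check.
So the correspondent is symmetry.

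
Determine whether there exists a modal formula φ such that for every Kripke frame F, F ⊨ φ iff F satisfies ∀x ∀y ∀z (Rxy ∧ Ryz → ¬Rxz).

Any modally definable frame class is closed under surjective bounded morphisms.
The 7-cycle (worlds 0,1,2,3,4,5,6 with 0→1→2→3→4→5→6→0) is intransitive. Mapping every world to a single reflexive point • is a surjective bounded morphism; the reflexive point is not intransitive (R••∧R•• but R••).
So the class is not modally definable.

No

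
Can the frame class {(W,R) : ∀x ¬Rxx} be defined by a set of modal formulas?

Modal frame validity is preserved under surjective bounded morphisms.
The 5-cycle (worlds 0,1,2,3,4 with 0→1→2→3→4→0) is irreflexive, and the map sending every world to a single reflexive point • is a surjective bounded morphism (forth: every edge maps to (•,•); back: every world has a successor). So any modal formula valid on the 5-cycle is also valid on the reflexive point, which is not irreflexive.
So no modal formula (or set of formulas) defines exactly the irreflexive frames.

No — not modally definable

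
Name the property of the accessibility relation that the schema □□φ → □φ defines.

density: ∀x ∀y (Rxy → ∃z (Rxz ∧ Rzy))

This schema is the C4 axiom.
Its frame correspondent is density — ∀x ∀y (Rxy → ∃z (Rxz ∧ Rzy)).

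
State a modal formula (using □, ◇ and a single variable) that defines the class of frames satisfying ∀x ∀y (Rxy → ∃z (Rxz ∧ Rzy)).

□□ψ → □ψ

This is density; the standard corresponding axiom is C4: □□ψ → □ψ.
Suppose □□ψ→□ψ is valid. Take Rxy and set V(ψ)={w : xR²w}. Then □□ψ at x, so □ψ at x, so ψ at y, i.e. ∃z(Rxz∧Rzy).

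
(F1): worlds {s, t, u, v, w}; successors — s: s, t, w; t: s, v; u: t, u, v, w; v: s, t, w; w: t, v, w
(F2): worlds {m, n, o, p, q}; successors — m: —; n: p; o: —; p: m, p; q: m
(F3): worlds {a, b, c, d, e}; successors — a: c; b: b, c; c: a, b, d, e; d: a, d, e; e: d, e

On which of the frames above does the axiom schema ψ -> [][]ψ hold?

none

The schema corresponds to a generalized confluence (Geach) condition: forall x forall z (x R^2 z -> exists w (x = w & z = w)).
(F1): fails — sR²t but s ≠ t.
(F2): fails — nR²m but n ≠ m.
(F3): fails — aR²b but a ≠ b.
Valid on no frame.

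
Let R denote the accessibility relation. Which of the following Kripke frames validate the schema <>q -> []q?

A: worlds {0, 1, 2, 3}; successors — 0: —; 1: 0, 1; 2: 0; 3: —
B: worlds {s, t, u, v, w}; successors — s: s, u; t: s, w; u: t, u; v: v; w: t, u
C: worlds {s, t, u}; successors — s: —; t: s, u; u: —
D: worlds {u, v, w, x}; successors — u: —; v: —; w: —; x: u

D

Frame correspondent (Sahlqvist): forall x forall y forall z (Rxy & Rxz -> y = z) — i.e. partial functionality.
A: fails — 1 sees both 0 and 1.
B: fails — s sees both s and u.
C: fails — t sees both s and u.
D: holds.
Valid on: D.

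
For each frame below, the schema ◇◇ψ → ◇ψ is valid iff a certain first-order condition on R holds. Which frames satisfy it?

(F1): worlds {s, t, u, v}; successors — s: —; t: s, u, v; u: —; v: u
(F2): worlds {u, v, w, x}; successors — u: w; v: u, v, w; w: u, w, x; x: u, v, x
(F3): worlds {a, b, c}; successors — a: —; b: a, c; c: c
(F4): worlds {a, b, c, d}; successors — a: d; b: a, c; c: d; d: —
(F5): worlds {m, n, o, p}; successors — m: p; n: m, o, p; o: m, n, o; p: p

The schema corresponds to transitivity: ∀x ∀y ∀z (Rxy ∧ Ryz → Rxz).
(F1): condition met.
(F2): fails — Ruw and Rwu but not Ruu.
(F3): condition met.
(F4): fails — Rba and Rad but not Rbd.
(F5): fails — Rom and Rmp but not Rop.
Valid on: (F1), (F3).

(F1), (F3)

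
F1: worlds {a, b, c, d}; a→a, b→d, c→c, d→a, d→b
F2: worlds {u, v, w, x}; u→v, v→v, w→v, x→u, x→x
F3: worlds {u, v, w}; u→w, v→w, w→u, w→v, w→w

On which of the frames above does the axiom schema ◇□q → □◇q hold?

This is the axiom for convergence; its first-order frame correspondent is ∀x ∀y ∀z (Rxy ∧ Rxz → ∃w (Ryw ∧ Rzw)).
F1: fails — Rdb and Rda but b and a have no common successor.
F2: fails — Rxu and Rxx but u and x have no common successor.
F3: condition met.

F3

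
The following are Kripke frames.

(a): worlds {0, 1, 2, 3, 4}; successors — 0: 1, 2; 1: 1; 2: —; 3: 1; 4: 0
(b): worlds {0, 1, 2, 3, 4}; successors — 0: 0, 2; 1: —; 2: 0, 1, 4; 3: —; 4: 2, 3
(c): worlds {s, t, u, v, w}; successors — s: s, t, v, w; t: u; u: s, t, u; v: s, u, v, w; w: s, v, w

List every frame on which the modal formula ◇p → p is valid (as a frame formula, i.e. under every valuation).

none

This is the axiom for a generalized confluence (Geach) condition; its first-order frame correspondent is ∀x ∀y (xRy → ∃w (y = w ∧ x = w)).
(a): fails — 0R1 but 1 ≠ 0.
(b): fails — 0R2 but 2 ≠ 0.
(c): fails — sRt but t ≠ s.
Valid on no frame.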